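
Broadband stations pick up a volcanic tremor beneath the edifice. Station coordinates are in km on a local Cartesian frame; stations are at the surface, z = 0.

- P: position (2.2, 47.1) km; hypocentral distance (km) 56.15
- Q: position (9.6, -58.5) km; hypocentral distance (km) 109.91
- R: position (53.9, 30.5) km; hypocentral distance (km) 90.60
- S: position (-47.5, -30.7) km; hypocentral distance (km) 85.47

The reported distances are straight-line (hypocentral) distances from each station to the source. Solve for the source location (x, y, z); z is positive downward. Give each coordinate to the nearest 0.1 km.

Each station gives a sphere (x−x_i)² + (y−y_i)² + z² = d_i² (stations at z=0).
Subtracting the P sphere from Q and R: z² cancels, leaving linear equations in x and y:
14.8 x − 211.2 y = -7636.23
103.4 x − 33.2 y = -3443.33
Solving: x ≈ -22.191, y ≈ 34.601 km (keep extra digits for the depth step; rounded: -22.2, 34.6).
Then from the P sphere: z² = 56.15² − (x − 2.2)² − (y − 47.1)² with x = -22.191, y = 34.601, so z ≈ 49.007 ≈ 49.0 km.
Check against S (with the unrounded solution): distance 85.48 ≈ 85.47 km. ✓

(-22.2, 34.6, 49.0)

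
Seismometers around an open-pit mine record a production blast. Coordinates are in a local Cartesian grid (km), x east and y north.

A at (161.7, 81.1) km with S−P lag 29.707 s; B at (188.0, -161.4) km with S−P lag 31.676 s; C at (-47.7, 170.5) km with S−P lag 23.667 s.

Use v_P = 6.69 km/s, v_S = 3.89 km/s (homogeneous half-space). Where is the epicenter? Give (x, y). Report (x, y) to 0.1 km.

x ≈ -83.1 km, y ≈ -46.6 km

Distance from S−P lag: d = Δt · v_P v_S / (v_P − v_S) = Δt · (6.69·3.89)/(6.69−3.89) ≈ 9.2943·Δt.
So d_A = 276.11, d_B = 294.41, d_C = 219.97 km.
Circle about each station: (x − 161.7)² + (y − 81.1)² = 276.11²; (x − 188.0)² + (y + 161.4)² = 294.41²; (x + 47.7)² + (y − 170.5)² = 219.97².
Subtracting pairs of circle equations eliminates x²+y² and gives linear equations (the radical axes):
52.6 x − 485.0 y = 18229.34
-418.8 x + 178.8 y = 26471.37
Solving the 2×2 system: x ≈ -83.1, y ≈ -46.6 km.
Check against A (with the unrounded x, y): √((x − 161.7)²+(y − 81.1)²) = 276.11 ≈ 276.11 km. ✓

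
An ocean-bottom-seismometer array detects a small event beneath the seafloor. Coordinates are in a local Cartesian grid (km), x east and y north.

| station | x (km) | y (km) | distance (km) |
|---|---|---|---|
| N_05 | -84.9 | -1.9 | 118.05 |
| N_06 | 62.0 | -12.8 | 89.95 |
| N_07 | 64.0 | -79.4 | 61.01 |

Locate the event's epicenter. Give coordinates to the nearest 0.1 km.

x ≈ 3.0 km, y ≈ -80.7 km

Circle about each station: (x + 84.9)² + (y + 1.9)² = 118.05²; (x − 62.0)² + (y + 12.8)² = 89.95²; (x − 64.0)² + (y + 79.4)² = 61.01².
Subtracting pairs of circle equations eliminates x²+y² and gives linear equations (the radical axes):
293.8 x − 21.8 y = 2641.02
297.8 x − 155.0 y = 13402.32
Solving the 2×2 system: x ≈ 3.0, y ≈ -80.7 km.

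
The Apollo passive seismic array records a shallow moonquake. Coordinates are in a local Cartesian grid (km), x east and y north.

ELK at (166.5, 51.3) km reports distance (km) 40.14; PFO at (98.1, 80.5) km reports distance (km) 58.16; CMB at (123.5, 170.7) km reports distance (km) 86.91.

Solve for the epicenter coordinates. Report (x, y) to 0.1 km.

Circle about each station: (x − 166.5)² + (y − 51.3)² = 40.14²; (x − 98.1)² + (y − 80.5)² = 58.16²; (x − 123.5)² + (y − 170.7)² = 86.91².
Subtracting the ELK equation from the PFO and CMB equations removes the quadratic terms:
-136.8 x + 58.4 y = -16021.45
-86.0 x + 238.8 y = 8094.67
Solving the 2×2 system: x ≈ 155.5, y ≈ 89.9 km.

(155.5, 89.9)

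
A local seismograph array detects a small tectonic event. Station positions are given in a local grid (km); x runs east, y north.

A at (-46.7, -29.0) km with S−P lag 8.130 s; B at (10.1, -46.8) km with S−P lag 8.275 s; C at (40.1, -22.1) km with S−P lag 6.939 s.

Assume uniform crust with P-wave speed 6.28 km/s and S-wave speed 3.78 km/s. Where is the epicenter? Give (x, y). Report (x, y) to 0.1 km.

Distance from S−P lag: d = Δt · v_P v_S / (v_P − v_S) = Δt · (6.28·3.78)/(6.28−3.78) ≈ 9.4954·Δt.
So d_A = 77.20, d_B = 78.57, d_C = 65.89 km.
Circle about each station: (x + 46.7)² + (y + 29.0)² = 77.20²; (x − 10.1)² + (y + 46.8)² = 78.57²; (x − 40.1)² + (y + 22.1)² = 65.89².
Subtracting pairs of circle equations eliminates x²+y² and gives linear equations (the radical axes):
113.6 x − 35.6 y = -943.04
173.6 x + 13.8 y = 692.88
Solving the 2×2 system: x ≈ 1.5, y ≈ 31.3 km.

(1.5, 31.3)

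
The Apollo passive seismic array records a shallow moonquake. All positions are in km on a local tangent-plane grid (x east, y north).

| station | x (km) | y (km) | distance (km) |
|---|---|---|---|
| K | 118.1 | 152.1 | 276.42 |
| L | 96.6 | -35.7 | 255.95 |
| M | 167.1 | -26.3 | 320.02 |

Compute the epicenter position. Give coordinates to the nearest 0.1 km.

(-141.7, 57.7)

Circle about each station: (x − 118.1)² + (y − 152.1)² = 276.42²; (x − 96.6)² + (y + 35.7)² = 255.95²; (x − 167.1)² + (y + 26.3)² = 320.02².
Subtracting the K equation from the L and M equations removes the quadratic terms:
-43.0 x − 375.6 y = -15578.36
98.0 x − 356.8 y = -34472.70
Solving the 2×2 system: x ≈ -141.7, y ≈ 57.7 km.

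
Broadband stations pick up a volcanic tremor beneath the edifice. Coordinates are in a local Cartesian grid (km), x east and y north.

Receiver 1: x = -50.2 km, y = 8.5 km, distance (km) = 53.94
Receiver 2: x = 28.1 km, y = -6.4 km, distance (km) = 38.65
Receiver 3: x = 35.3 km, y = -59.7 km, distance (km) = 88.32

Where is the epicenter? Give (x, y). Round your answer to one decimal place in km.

Circle about each station: (x + 50.2)² + (y − 8.5)² = 53.94²; (x − 28.1)² + (y + 6.4)² = 38.65²; (x − 35.3)² + (y + 59.7)² = 88.32².
Subtracting pairs of circle equations eliminates x²+y² and gives linear equations (the radical axes):
156.6 x − 29.8 y = -346.02
171.0 x − 136.4 y = -2673.01
Solving the 2×2 system: x ≈ 2.0, y ≈ 22.1 km.

(2.0, 22.1)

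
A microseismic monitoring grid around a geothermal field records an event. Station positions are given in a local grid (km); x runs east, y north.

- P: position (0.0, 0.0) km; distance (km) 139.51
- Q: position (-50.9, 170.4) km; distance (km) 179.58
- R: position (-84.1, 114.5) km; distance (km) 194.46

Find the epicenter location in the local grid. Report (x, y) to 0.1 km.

Circle about each station: x² + y² = 139.51²; (x + 50.9)² + (y − 170.4)² = 179.58²; (x + 84.1)² + (y − 114.5)² = 194.46².
Subtracting the P equation from the Q and R equations removes the quadratic terms:
-101.8 x + 340.8 y = 18841.03
-168.2 x + 229.0 y = 1831.41
Solving the 2×2 system: x ≈ 108.5, y ≈ 87.7 km.
Check against P (with the unrounded x, y): √(x²+y²) = 139.52 ≈ 139.51 km. ✓

(108.5, 87.7)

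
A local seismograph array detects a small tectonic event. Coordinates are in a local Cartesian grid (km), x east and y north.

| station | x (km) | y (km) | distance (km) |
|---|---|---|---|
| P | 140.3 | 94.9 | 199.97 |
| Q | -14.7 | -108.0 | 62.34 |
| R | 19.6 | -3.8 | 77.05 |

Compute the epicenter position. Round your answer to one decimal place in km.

x ≈ 40.0 km, y ≈ -78.1 km

Circle about each station: (x − 140.3)² + (y − 94.9)² = 199.97²; (x + 14.7)² + (y + 108.0)² = 62.34²; (x − 19.6)² + (y + 3.8)² = 77.05².
Subtracting the P equation from the Q and R equations removes the quadratic terms:
-310.0 x − 405.8 y = 19291.72
-241.4 x − 197.4 y = 5759.80
Solving the 2×2 system: x ≈ 40.0, y ≈ -78.1 km.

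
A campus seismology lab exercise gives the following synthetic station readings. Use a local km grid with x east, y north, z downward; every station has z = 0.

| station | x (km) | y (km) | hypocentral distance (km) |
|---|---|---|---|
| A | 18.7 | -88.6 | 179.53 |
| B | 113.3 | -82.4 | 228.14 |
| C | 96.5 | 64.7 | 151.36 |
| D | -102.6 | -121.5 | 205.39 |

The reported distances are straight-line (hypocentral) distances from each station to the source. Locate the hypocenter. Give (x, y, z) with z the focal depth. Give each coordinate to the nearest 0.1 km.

Each station gives a sphere (x−x_i)² + (y−y_i)² + z² = d_i² (stations at z=0).
Subtracting the A sphere from B and C: z² cancels, leaving linear equations in x and y:
189.2 x + 12.4 y = -8389.84
155.6 x + 306.6 y = 14619.86
Solving: x ≈ -49.102, y ≈ 72.603 km (keep extra digits for the depth step; rounded: -49.1, 72.6).
Then from the A sphere: z² = 179.53² − (x − 18.7)² − (y + 88.6)² with x = -49.102, y = 72.603, so z ≈ 40.589 ≈ 40.6 km.

x ≈ -49.1 km, y ≈ 72.6 km, depth ≈ 40.6 km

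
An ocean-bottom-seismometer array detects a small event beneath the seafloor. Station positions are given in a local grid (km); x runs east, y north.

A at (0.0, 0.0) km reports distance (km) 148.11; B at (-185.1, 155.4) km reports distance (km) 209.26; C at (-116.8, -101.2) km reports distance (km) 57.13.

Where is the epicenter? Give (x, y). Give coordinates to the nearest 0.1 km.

(-139.8, -48.9)

Circle about each station: x² + y² = 148.11²; (x + 185.1)² + (y − 155.4)² = 209.26²; (x + 116.8)² + (y + 101.2)² = 57.13².
Subtracting the A equation from the B and C equations removes the quadratic terms:
-370.2 x + 310.8 y = 36557.99
-233.6 x − 202.4 y = 42556.42
Solving the 2×2 system: x ≈ -139.8, y ≈ -48.9 km.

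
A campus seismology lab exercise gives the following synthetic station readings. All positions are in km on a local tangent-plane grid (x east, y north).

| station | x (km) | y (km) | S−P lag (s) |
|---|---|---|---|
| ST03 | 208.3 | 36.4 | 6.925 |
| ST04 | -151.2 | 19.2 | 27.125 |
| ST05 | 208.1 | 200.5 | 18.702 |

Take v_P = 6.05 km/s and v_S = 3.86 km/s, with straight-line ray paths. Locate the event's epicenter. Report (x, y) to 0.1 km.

Distance from S−P lag: d = Δt · v_P v_S / (v_P − v_S) = Δt · (6.05·3.86)/(6.05−3.86) ≈ 10.6635·Δt.
So d_ST03 = 73.84, d_ST04 = 289.25, d_ST05 = 199.43 km.
Circle about each station: (x − 208.3)² + (y − 36.4)² = 73.84²; (x + 151.2)² + (y − 19.2)² = 289.25²; (x − 208.1)² + (y − 200.5)² = 199.43².
Subtracting the ST03 equation from the ST04 and ST05 equations removes the quadratic terms:
-719.0 x − 34.4 y = -99696.99
-0.4 x + 328.2 y = 4472.03
Solving the 2×2 system: x ≈ 138.0, y ≈ 13.8 km.

(138.0, 13.8)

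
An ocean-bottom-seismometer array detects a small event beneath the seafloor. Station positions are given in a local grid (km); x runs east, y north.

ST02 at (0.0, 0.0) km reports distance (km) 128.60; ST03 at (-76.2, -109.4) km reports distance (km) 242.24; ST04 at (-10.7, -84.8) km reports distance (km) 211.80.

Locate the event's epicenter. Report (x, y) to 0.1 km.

x ≈ -22.0 km, y ≈ 126.7 km

Circle about each station: x² + y² = 128.60²; (x + 76.2)² + (y + 109.4)² = 242.24²; (x + 10.7)² + (y + 84.8)² = 211.80².
Subtracting pairs of circle equations eliminates x²+y² and gives linear equations (the radical axes):
-152.4 x − 218.8 y = -24367.46
-21.4 x − 169.6 y = -21015.75
Solving the 2×2 system: x ≈ -22.0, y ≈ 126.7 km.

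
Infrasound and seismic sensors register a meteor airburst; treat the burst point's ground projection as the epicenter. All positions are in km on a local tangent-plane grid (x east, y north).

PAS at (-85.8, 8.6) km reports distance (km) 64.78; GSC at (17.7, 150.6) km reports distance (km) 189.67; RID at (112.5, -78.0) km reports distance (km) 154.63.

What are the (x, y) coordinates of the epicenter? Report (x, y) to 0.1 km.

(-35.0, -31.6)

Circle about each station: (x + 85.8)² + (y − 8.6)² = 64.78²; (x − 17.7)² + (y − 150.6)² = 189.67²; (x − 112.5)² + (y + 78.0)² = 154.63².
Subtracting the PAS equation from the GSC and RID equations removes the quadratic terms:
207.0 x + 284.0 y = -16220.21
396.6 x − 173.2 y = -8409.34
Solving the 2×2 system: x ≈ -35.0, y ≈ -31.6 km.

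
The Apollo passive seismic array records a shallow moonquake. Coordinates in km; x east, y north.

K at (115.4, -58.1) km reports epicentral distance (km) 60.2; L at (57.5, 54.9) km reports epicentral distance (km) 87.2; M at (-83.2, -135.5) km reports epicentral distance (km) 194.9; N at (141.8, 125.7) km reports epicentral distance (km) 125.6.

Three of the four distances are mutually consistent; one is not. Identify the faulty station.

M

Solve using three stations at a time. Using K, L, N (subtract circle equations pairwise → linear system) gives (x, y) ≈ (126.1, 1.1).
Distances from that point to each station vs reported:
  K: calculated 60.2 vs reported 60.2 → residual 0.0 km
  L: calculated 87.2 vs reported 87.2 → residual 0.0 km
  M: calculated 249.9 vs reported 194.9 → residual 55.0 km
  N: calculated 125.6 vs reported 125.6 → residual 0.0 km
K, L, N are mutually consistent (residuals ≈ 0); M is off by 55.0 km.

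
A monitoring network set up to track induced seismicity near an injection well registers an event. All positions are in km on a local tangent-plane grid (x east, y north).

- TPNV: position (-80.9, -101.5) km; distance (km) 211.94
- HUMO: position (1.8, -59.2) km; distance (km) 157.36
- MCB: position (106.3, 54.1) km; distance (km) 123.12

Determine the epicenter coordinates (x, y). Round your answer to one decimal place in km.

x ≈ -8.8 km, y ≈ 97.8 km

Circle about each station: (x + 80.9)² + (y + 101.5)² = 211.94²; (x − 1.8)² + (y + 59.2)² = 157.36²; (x − 106.3)² + (y − 54.1)² = 123.12².
Subtracting the TPNV equation from the HUMO and MCB equations removes the quadratic terms:
165.4 x + 84.6 y = 6817.21
374.4 x + 311.2 y = 27139.47
Solving the 2×2 system: x ≈ -8.8, y ≈ 97.8 km.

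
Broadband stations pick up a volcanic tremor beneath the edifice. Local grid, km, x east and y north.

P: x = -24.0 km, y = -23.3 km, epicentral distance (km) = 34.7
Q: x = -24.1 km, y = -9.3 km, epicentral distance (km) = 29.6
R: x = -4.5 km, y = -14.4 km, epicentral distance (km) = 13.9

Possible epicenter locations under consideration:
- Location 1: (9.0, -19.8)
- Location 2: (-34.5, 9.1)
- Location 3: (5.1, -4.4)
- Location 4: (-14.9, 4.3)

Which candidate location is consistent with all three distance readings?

For each candidate, compare |candidate − station| to the reported distance:
Location 1: residuals P 1.5, Q 5.1, R 0.6 → max 5.1 km
Location 2: residuals P 0.6, Q 8.5, R 24.2 → max 24.2 km
Location 3: residuals P 0.0, Q 0.0, R 0.0 → max 0.0 km
Location 4: residuals P 5.6, Q 13.2, R 7.5 → max 13.2 km
Only Location 3 has all residuals ≈ 0.

Location 3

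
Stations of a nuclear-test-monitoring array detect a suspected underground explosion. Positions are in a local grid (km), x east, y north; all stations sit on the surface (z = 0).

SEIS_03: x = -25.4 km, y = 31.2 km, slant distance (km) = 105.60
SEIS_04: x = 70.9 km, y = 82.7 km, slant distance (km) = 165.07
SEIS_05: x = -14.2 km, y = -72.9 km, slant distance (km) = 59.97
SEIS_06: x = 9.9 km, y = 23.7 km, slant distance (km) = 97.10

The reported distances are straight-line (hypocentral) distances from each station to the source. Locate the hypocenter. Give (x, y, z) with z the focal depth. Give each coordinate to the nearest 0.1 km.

Each station gives a sphere (x−x_i)² + (y−y_i)² + z² = d_i² (stations at z=0).
Subtracting the SEIS_03 sphere from SEIS_04 and SEIS_05: z² cancels, leaving linear equations in x and y:
192.6 x + 103.0 y = -5849.24
22.4 x − 208.2 y = 11452.41
Solving: x ≈ -0.901, y ≈ -55.104 km (keep extra digits for the depth step; rounded: -0.9, -55.1).
Then from the SEIS_03 sphere: z² = 105.60² − (x + 25.4)² − (y − 31.2)² with x = -0.901, y = -55.104, so z ≈ 55.703 ≈ 55.7 km.

x ≈ -0.9 km, y ≈ -55.1 km, depth ≈ 55.7 km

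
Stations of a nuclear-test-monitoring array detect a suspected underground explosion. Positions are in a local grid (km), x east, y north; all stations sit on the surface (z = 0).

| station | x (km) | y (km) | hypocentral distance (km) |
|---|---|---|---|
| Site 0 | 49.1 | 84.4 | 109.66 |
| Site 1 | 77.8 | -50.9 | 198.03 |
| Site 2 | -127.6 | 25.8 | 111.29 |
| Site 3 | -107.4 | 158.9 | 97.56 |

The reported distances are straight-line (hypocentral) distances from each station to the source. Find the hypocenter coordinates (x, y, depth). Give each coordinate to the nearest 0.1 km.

Each station gives a sphere (x−x_i)² + (y−y_i)² + z² = d_i² (stations at z=0).
Subtracting the Site 0 sphere from Site 1 and Site 2: z² cancels, leaving linear equations in x and y:
57.4 x − 270.6 y = -28081.09
-353.4 x − 117.2 y = 7053.08
Solving: x ≈ -50.799, y ≈ 92.998 km (keep extra digits for the depth step; rounded: -50.8, 93.0).
Then from the Site 0 sphere: z² = 109.66² − (x − 49.1)² − (y − 84.4)² with x = -50.799, y = 92.998, so z ≈ 44.402 ≈ 44.4 km.
Check against Site 3 (with the unrounded solution): distance 97.56 ≈ 97.56 km. ✓

x ≈ -50.8 km, y ≈ 93.0 km, depth ≈ 44.4 km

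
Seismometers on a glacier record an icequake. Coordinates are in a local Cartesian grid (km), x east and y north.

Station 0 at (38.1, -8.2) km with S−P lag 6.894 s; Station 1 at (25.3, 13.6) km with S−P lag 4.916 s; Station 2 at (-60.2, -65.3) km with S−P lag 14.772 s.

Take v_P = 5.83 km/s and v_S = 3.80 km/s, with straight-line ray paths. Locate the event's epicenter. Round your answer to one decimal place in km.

Distance from S−P lag: d = Δt · v_P v_S / (v_P − v_S) = Δt · (5.83·3.80)/(5.83−3.80) ≈ 10.9133·Δt.
So d_Station 0 = 75.24, d_Station 1 = 53.65, d_Station 2 = 161.21 km.
Circle about each station: (x − 38.1)² + (y + 8.2)² = 75.24²; (x − 25.3)² + (y − 13.6)² = 53.65²; (x + 60.2)² + (y + 65.3)² = 161.21².
Subtracting pairs of circle equations eliminates x²+y² and gives linear equations (the radical axes):
-25.6 x + 43.6 y = 2088.94
-196.6 x − 114.2 y = -13958.33
Solving the 2×2 system: x ≈ 32.2, y ≈ 66.8 km.
Check against Station 0 (with the unrounded x, y): √((x − 38.1)²+(y + 8.2)²) = 75.24 ≈ 75.24 km. ✓

32.2 km east, 66.8 km north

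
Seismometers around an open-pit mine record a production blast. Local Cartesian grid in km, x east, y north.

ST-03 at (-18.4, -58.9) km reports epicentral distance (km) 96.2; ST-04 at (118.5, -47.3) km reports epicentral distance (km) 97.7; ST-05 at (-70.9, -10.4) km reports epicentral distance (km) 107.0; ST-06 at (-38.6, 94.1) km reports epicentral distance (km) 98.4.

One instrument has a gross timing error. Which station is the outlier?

ST-04

Solve using three stations at a time. Using ST-03, ST-05, ST-06 (subtract circle equations pairwise → linear system) gives (x, y) ≈ (30.4, 24.0).
Distances from that point to each station vs reported:
  ST-03: calculated 96.2 vs reported 96.2 → residual 0.0 km
  ST-04: calculated 113.3 vs reported 97.7 → residual 15.6 km
  ST-05: calculated 107.0 vs reported 107.0 → residual 0.0 km
  ST-06: calculated 98.4 vs reported 98.4 → residual 0.0 km
ST-03, ST-05, ST-06 are mutually consistent (residuals ≈ 0); ST-04 is off by 15.6 km.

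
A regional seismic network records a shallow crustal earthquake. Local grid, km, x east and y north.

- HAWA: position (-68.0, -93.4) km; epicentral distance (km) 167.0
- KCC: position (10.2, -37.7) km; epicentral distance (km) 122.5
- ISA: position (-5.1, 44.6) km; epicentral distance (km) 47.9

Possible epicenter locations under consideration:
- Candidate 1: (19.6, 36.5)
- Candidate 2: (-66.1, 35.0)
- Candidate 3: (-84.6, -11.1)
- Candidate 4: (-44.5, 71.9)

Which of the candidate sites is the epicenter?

For each candidate, compare |candidate − station| to the reported distance:
Candidate 1: residuals HAWA 10.3, KCC 47.7, ISA 21.9 → max 47.7 km
Candidate 2: residuals HAWA 38.6, KCC 17.1, ISA 13.9 → max 38.6 km
Candidate 3: residuals HAWA 83.0, KCC 24.0, ISA 49.2 → max 83.0 km
Candidate 4: residuals HAWA 0.0, KCC 0.0, ISA 0.0 → max 0.0 km
Only Candidate 4 has all residuals ≈ 0.

Candidate 4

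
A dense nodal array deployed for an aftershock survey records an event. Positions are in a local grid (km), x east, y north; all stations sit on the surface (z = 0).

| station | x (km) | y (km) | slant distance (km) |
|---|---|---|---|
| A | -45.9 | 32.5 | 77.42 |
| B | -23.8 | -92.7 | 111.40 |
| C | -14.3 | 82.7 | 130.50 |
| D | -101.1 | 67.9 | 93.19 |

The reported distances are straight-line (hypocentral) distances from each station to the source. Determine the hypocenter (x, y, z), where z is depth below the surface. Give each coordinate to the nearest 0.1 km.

Each station gives a sphere (x−x_i)² + (y−y_i)² + z² = d_i² (stations at z=0).
Subtracting the A sphere from B and C: z² cancels, leaving linear equations in x and y:
44.2 x − 250.4 y = -419.43
63.2 x + 100.4 y = -7155.67
Solving: x ≈ -90.505, y ≈ -14.301 km (keep extra digits for the depth step; rounded: -90.5, -14.3).
Then from the A sphere: z² = 77.42² − (x + 45.9)² − (y − 32.5)² with x = -90.505, y = -14.301, so z ≈ 42.590 ≈ 42.6 km.
Check against D (with the unrounded solution): distance 93.18 ≈ 93.19 km. ✓

(-90.5, -14.3, 42.6)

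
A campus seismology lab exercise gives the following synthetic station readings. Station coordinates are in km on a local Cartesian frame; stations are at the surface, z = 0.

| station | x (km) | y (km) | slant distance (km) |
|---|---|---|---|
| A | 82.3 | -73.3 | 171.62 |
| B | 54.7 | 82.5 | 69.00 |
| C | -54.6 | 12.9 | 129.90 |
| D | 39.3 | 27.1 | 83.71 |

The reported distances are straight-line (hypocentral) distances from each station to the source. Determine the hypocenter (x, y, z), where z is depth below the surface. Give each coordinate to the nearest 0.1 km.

Each station gives a sphere (x−x_i)² + (y−y_i)² + z² = d_i² (stations at z=0).
Subtracting the A sphere from B and C: z² cancels, leaving linear equations in x and y:
-55.2 x + 311.6 y = 22344.58
-273.8 x + 172.4 y = 3580.80
Solving: x ≈ 36.101, y ≈ 78.104 km (keep extra digits for the depth step; rounded: 36.1, 78.1).
Then from the A sphere: z² = 171.62² − (x − 82.3)² − (y + 73.3)² with x = 36.101, y = 78.104, so z ≈ 66.302 ≈ 66.3 km.

(36.1, 78.1, 66.3)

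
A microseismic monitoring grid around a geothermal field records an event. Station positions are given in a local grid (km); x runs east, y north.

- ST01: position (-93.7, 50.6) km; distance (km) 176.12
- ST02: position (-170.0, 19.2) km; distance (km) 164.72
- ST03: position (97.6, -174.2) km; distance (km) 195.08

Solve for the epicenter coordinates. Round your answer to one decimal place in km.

x ≈ -91.3 km, y ≈ -125.5 km

Circle about each station: (x + 93.7)² + (y − 50.6)² = 176.12²; (x + 170.0)² + (y − 19.2)² = 164.72²; (x − 97.6)² + (y + 174.2)² = 195.08².
Subtracting the ST01 equation from the ST02 and ST03 equations removes the quadratic terms:
-152.6 x − 62.8 y = 21814.17
382.6 x − 449.6 y = 21493.40
Solving the 2×2 system: x ≈ -91.3, y ≈ -125.5 km.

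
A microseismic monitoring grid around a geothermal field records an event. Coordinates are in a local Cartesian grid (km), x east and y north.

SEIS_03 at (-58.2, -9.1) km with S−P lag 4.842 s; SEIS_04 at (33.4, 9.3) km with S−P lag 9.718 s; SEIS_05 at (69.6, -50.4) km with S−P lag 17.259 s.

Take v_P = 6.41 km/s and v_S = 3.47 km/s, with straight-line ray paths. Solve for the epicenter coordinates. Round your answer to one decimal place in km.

(-39.0, 22.1)

Distance from S−P lag: d = Δt · v_P v_S / (v_P − v_S) = Δt · (6.41·3.47)/(6.41−3.47) ≈ 7.5655·Δt.
So d_SEIS_03 = 36.63, d_SEIS_04 = 73.52, d_SEIS_05 = 130.57 km.
Circle about each station: (x + 58.2)² + (y + 9.1)² = 36.63²; (x − 33.4)² + (y − 9.3)² = 73.52²; (x − 69.6)² + (y + 50.4)² = 130.57².
Subtracting the SEIS_03 equation from the SEIS_04 and SEIS_05 equations removes the quadratic terms:
183.2 x + 36.8 y = -6331.43
255.6 x − 82.6 y = -11792.50
Solving the 2×2 system: x ≈ -39.0, y ≈ 22.1 km.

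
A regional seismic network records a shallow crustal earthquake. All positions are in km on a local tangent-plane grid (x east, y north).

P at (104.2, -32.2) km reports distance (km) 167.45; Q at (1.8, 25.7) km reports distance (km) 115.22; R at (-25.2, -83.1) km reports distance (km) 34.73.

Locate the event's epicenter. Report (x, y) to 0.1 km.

Circle about each station: (x − 104.2)² + (y + 32.2)² = 167.45²; (x − 1.8)² + (y − 25.7)² = 115.22²; (x + 25.2)² + (y + 83.1)² = 34.73².
Subtracting pairs of circle equations eliminates x²+y² and gives linear equations (the radical axes):
-204.8 x + 115.8 y = 3533.10
-258.8 x − 101.8 y = 22479.50
Solving the 2×2 system: x ≈ -58.3, y ≈ -72.6 km.

(-58.3, -72.6)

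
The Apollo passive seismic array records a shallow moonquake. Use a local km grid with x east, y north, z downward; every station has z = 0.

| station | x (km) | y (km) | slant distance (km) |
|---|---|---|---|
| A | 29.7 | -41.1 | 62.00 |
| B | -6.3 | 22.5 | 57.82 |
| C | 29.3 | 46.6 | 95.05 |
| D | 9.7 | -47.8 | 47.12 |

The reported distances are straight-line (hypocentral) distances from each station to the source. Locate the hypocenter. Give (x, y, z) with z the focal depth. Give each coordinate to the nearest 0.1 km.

Each station gives a sphere (x−x_i)² + (y−y_i)² + z² = d_i² (stations at z=0).
Subtracting the A sphere from B and C: z² cancels, leaving linear equations in x and y:
-72.0 x + 127.2 y = -1524.51
-0.8 x + 175.4 y = -4731.75
Solving: x ≈ -26.701, y ≈ -27.099 km (keep extra digits for the depth step; rounded: -26.7, -27.1).
Then from the A sphere: z² = 62.00² − (x − 29.7)² − (y + 41.1)² with x = -26.701, y = -27.099, so z ≈ 21.608 ≈ 21.6 km.
Check against D (with the unrounded solution): distance 47.12 ≈ 47.12 km. ✓

(-26.7, -27.1, 21.6)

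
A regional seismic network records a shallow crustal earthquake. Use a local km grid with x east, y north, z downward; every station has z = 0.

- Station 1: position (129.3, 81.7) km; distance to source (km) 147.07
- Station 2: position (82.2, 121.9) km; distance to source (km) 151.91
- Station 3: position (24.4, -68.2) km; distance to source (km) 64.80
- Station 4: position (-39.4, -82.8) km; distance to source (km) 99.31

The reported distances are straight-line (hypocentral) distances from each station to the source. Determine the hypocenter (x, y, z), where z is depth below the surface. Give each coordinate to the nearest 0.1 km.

Each station gives a sphere (x−x_i)² + (y−y_i)² + z² = d_i² (stations at z=0).
Subtracting the Station 1 sphere from Station 2 and Station 3: z² cancels, leaving linear equations in x and y:
-94.2 x + 80.4 y = -3223.99
-209.8 x − 299.8 y = -716.24
Solving: x ≈ 22.704, y ≈ -13.499 km (keep extra digits for the depth step; rounded: 22.7, -13.5).
Then from the Station 1 sphere: z² = 147.07² − (x − 129.3)² − (y − 81.7)² with x = 22.704, y = -13.499, so z ≈ 34.699 ≈ 34.7 km.
Check against Station 4 (with the unrounded solution): distance 99.31 ≈ 99.31 km. ✓

(22.7, -13.5, 34.7)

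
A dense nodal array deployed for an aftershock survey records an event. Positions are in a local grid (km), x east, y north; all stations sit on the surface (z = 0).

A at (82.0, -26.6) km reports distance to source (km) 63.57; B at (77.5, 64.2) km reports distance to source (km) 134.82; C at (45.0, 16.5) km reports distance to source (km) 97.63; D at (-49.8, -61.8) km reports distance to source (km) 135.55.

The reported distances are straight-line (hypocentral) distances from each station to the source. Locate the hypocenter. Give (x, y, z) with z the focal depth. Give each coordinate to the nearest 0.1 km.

Each station gives a sphere (x−x_i)² + (y−y_i)² + z² = d_i² (stations at z=0).
Subtracting the A sphere from B and C: z² cancels, leaving linear equations in x and y:
-9.0 x + 181.6 y = -11438.96
-74.0 x + 86.2 y = -10624.78
Solving: x ≈ 74.505, y ≈ -59.297 km (keep extra digits for the depth step; rounded: 74.5, -59.3).
Then from the A sphere: z² = 63.57² − (x − 82.0)² − (y + 26.6)² with x = 74.505, y = -59.297, so z ≈ 53.999 ≈ 54.0 km.
Check against D (with the unrounded solution): distance 135.55 ≈ 135.55 km. ✓

(74.5, -59.3, 54.0)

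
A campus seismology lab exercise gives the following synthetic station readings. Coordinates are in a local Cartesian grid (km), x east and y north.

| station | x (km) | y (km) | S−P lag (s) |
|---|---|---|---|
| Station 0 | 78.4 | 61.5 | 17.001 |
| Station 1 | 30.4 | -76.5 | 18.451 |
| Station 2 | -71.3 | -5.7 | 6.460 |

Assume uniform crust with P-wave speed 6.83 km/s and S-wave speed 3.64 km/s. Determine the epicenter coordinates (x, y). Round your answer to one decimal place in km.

Distance from S−P lag: d = Δt · v_P v_S / (v_P − v_S) = Δt · (6.83·3.64)/(6.83−3.64) ≈ 7.7935·Δt.
So d_Station 0 = 132.50, d_Station 1 = 143.80, d_Station 2 = 50.35 km.
Circle about each station: (x − 78.4)² + (y − 61.5)² = 132.50²; (x − 30.4)² + (y + 76.5)² = 143.80²; (x + 71.3)² + (y + 5.7)² = 50.35².
Subtracting the Station 0 equation from the Station 1 and Station 2 equations removes the quadratic terms:
-96.0 x − 276.0 y = -6274.59
-299.4 x − 134.4 y = 10208.50
Solving the 2×2 system: x ≈ -52.5, y ≈ 41.0 km.

x ≈ -52.5 km, y ≈ 41.0 km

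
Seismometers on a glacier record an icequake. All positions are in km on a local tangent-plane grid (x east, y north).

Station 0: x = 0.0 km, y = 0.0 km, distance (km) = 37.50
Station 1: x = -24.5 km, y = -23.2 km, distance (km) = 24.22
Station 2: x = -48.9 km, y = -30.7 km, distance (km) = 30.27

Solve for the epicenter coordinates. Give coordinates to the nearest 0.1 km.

Circle about each station: x² + y² = 37.50²; (x + 24.5)² + (y + 23.2)² = 24.22²; (x + 48.9)² + (y + 30.7)² = 30.27².
Subtracting the Station 0 equation from the Station 1 and Station 2 equations removes the quadratic terms:
-49.0 x − 46.4 y = 1958.13
-97.8 x − 61.4 y = 3823.68
Solving the 2×2 system: x ≈ -37.4, y ≈ -2.7 km.

(-37.4, -2.7)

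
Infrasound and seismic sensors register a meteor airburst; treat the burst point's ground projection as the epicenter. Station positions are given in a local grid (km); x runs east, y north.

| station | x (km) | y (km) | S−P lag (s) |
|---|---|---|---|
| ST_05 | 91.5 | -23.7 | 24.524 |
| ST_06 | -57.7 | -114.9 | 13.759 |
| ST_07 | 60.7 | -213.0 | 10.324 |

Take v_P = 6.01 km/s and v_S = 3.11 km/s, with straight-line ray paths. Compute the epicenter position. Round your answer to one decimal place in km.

Distance from S−P lag: d = Δt · v_P v_S / (v_P − v_S) = Δt · (6.01·3.11)/(6.01−3.11) ≈ 6.4452·Δt.
So d_ST_05 = 158.06, d_ST_06 = 88.68, d_ST_07 = 66.54 km.
Circle about each station: (x − 91.5)² + (y + 23.7)² = 158.06²; (x + 57.7)² + (y + 114.9)² = 88.68²; (x − 60.7)² + (y + 213.0)² = 66.54².
Subtracting pairs of circle equations eliminates x²+y² and gives linear equations (the radical axes):
-298.4 x − 182.4 y = 24716.18
-61.6 x − 378.6 y = 60674.94
Solving the 2×2 system: x ≈ 16.8, y ≈ -163.0 km.

16.8 km east, -163.0 km north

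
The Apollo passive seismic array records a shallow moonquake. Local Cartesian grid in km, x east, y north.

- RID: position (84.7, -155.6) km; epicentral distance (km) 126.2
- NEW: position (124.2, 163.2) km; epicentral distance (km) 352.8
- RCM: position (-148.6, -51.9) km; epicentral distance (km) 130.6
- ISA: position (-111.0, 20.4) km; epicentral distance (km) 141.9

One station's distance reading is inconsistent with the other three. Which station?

Solve using three stations at a time. Using RID, RCM, ISA (subtract circle equations pairwise → linear system) gives (x, y) ≈ (-24.3, -91.9).
Distances from that point to each station vs reported:
  RID: calculated 126.2 vs reported 126.2 → residual 0.0 km
  NEW: calculated 295.2 vs reported 352.8 → residual 57.6 km
  RCM: calculated 130.6 vs reported 130.6 → residual 0.0 km
  ISA: calculated 141.9 vs reported 141.9 → residual 0.0 km
RID, RCM, ISA are mutually consistent (residuals ≈ 0); NEW is off by 57.6 km.

NEW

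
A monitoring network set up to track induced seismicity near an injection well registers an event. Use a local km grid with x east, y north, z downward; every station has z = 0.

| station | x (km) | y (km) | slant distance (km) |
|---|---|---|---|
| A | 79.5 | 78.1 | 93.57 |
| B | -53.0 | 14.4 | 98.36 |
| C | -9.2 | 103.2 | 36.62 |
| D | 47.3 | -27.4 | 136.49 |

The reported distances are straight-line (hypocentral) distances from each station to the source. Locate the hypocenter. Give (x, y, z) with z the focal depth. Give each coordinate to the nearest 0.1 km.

Each station gives a sphere (x−x_i)² + (y−y_i)² + z² = d_i² (stations at z=0).
Subtracting the A sphere from B and C: z² cancels, leaving linear equations in x and y:
-265.0 x − 127.4 y = -10322.84
-177.4 x + 50.2 y = 5729.34
Solving: x ≈ -5.897, y ≈ 93.292 km (keep extra digits for the depth step; rounded: -5.9, 93.3).
Then from the A sphere: z² = 93.57² − (x − 79.5)² − (y − 78.1)² with x = -5.897, y = 93.292, so z ≈ 35.098 ≈ 35.1 km.

(-5.9, 93.3, 35.1)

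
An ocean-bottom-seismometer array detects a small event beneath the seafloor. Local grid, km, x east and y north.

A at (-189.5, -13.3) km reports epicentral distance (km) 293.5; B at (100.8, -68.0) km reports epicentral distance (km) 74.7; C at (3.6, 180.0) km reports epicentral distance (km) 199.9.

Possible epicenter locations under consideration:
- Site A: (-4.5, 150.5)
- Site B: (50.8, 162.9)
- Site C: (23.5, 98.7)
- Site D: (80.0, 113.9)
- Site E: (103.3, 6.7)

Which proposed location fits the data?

Site E

For each candidate, compare |candidate − station| to the reported distance:
Site A: residuals A 46.4, B 167.8, C 169.3 → max 169.3 km
Site B: residuals A 4.5, B 161.6, C 149.7 → max 161.6 km
Site C: residuals A 52.8, B 109.1, C 116.2 → max 116.2 km
Site D: residuals A 4.5, B 108.4, C 98.9 → max 108.4 km
Site E: residuals A 0.0, B 0.0, C 0.0 → max 0.0 km
Only Site E has all residuals ≈ 0.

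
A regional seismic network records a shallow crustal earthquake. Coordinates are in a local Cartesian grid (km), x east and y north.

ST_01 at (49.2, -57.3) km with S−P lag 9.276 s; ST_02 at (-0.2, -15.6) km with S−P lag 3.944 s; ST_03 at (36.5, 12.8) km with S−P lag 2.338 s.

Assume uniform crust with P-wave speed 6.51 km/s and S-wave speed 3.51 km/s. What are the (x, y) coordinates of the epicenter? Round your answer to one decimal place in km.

19.7 km east, 6.9 km north

Distance from S−P lag: d = Δt · v_P v_S / (v_P − v_S) = Δt · (6.51·3.51)/(6.51−3.51) ≈ 7.6167·Δt.
So d_ST_01 = 70.65, d_ST_02 = 30.04, d_ST_03 = 17.81 km.
Circle about each station: (x − 49.2)² + (y + 57.3)² = 70.65²; (x + 0.2)² + (y + 15.6)² = 30.04²; (x − 36.5)² + (y − 12.8)² = 17.81².
Subtracting pairs of circle equations eliminates x²+y² and gives linear equations (the radical axes):
-98.8 x + 83.4 y = -1371.51
-25.4 x + 140.2 y = 466.39
Solving the 2×2 system: x ≈ 19.7, y ≈ 6.9 km.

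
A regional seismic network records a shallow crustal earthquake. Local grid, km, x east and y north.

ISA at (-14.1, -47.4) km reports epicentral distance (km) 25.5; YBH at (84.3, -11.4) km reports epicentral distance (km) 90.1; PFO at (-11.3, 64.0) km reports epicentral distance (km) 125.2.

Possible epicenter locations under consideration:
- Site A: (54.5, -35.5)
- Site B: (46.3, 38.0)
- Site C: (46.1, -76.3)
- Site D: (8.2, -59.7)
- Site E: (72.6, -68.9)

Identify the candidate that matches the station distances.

Site D

For each candidate, compare |candidate − station| to the reported distance:
Site A: residuals ISA 44.1, YBH 51.8, PFO 5.9 → max 51.8 km
Site B: residuals ISA 79.1, YBH 27.8, PFO 62.0 → max 79.1 km
Site C: residuals ISA 41.3, YBH 14.8, PFO 26.4 → max 41.3 km
Site D: residuals ISA 0.0, YBH 0.0, PFO 0.0 → max 0.0 km
Site E: residuals ISA 63.8, YBH 31.4, PFO 32.0 → max 63.8 km
Only Site D has all residuals ≈ 0.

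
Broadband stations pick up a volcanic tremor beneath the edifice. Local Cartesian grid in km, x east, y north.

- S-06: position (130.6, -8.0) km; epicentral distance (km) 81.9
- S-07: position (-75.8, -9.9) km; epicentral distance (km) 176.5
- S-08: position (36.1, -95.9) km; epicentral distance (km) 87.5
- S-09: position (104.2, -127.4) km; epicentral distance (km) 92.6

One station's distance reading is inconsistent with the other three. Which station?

S-06

Solve using three stations at a time. Using S-07, S-08, S-09 (subtract circle equations pairwise → linear system) gives (x, y) ≈ (98.8, -35.1).
Distances from that point to each station vs reported:
  S-06: calculated 41.8 vs reported 81.9 → residual 40.1 km
  S-07: calculated 176.4 vs reported 176.5 → residual 0.1 km
  S-08: calculated 87.3 vs reported 87.5 → residual 0.2 km
  S-09: calculated 92.5 vs reported 92.6 → residual 0.1 km
S-07, S-08, S-09 are mutually consistent (residuals ≈ 0); S-06 is off by 40.1 km.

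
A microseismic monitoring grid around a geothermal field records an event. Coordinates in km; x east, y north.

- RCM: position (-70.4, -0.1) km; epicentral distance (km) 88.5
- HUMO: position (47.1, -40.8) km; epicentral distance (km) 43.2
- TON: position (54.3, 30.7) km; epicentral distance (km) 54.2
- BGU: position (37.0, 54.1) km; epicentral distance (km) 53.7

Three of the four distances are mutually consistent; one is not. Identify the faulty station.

BGU

Solve using three stations at a time. Using RCM, HUMO, TON (subtract circle equations pairwise → linear system) gives (x, y) ≈ (17.6, -9.2).
Distances from that point to each station vs reported:
  RCM: calculated 88.5 vs reported 88.5 → residual 0.0 km
  HUMO: calculated 43.2 vs reported 43.2 → residual 0.0 km
  TON: calculated 54.2 vs reported 54.2 → residual 0.0 km
  BGU: calculated 66.2 vs reported 53.7 → residual 12.5 km
RCM, HUMO, TON are mutually consistent (residuals ≈ 0); BGU is off by 12.5 km.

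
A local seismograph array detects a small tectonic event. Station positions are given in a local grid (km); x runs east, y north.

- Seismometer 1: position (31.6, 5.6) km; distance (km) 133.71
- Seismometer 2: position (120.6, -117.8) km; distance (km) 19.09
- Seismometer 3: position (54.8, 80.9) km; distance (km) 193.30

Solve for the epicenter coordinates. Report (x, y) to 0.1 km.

Circle about each station: (x − 31.6)² + (y − 5.6)² = 133.71²; (x − 120.6)² + (y + 117.8)² = 19.09²; (x − 54.8)² + (y − 80.9)² = 193.30².
Subtracting the Seismometer 1 equation from the Seismometer 2 and Seismometer 3 equations removes the quadratic terms:
178.0 x − 246.8 y = 44905.22
46.4 x + 150.6 y = -10968.60
Solving the 2×2 system: x ≈ 106.0, y ≈ -105.5 km.

(106.0, -105.5)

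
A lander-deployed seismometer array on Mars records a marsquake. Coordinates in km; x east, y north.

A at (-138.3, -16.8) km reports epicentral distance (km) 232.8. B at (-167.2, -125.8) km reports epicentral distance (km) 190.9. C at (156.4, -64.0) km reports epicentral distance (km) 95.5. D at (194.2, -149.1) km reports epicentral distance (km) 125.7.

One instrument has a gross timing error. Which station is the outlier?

Solve using three stations at a time. Using A, C, D (subtract circle equations pairwise → linear system) gives (x, y) ≈ (74.0, -112.3).
Distances from that point to each station vs reported:
  A: calculated 232.8 vs reported 232.8 → residual 0.0 km
  B: calculated 241.6 vs reported 190.9 → residual 50.7 km
  C: calculated 95.5 vs reported 95.5 → residual 0.0 km
  D: calculated 125.7 vs reported 125.7 → residual 0.0 km
A, C, D are mutually consistent (residuals ≈ 0); B is off by 50.7 km.

B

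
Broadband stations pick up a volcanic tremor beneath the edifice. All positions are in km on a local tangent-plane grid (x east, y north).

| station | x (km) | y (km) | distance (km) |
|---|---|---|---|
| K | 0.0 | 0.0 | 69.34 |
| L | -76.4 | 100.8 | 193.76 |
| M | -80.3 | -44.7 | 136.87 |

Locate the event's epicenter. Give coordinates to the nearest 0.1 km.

Circle about each station: x² + y² = 69.34²; (x + 76.4)² + (y − 100.8)² = 193.76²; (x + 80.3)² + (y + 44.7)² = 136.87².
Subtracting the K equation from the L and M equations removes the quadratic terms:
-152.8 x + 201.6 y = -16737.30
-160.6 x − 89.4 y = -5479.18
Solving the 2×2 system: x ≈ 56.5, y ≈ -40.2 km.
Check against K (with the unrounded x, y): √(x²+y²) = 69.34 ≈ 69.34 km. ✓

56.5 km east, -40.2 km north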